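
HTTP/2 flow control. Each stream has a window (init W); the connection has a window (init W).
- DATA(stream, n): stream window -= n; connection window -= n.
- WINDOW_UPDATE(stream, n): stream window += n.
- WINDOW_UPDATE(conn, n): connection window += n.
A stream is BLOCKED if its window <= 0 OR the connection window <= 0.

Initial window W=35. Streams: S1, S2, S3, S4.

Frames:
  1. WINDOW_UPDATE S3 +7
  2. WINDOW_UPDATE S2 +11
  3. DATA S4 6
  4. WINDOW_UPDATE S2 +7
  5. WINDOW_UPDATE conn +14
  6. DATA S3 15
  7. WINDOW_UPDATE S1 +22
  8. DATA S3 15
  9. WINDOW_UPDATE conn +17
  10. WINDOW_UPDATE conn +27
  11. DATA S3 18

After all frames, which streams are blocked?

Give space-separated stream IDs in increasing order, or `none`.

Answer: S3

Derivation:
Op 1: conn=35 S1=35 S2=35 S3=42 S4=35 blocked=[]
Op 2: conn=35 S1=35 S2=46 S3=42 S4=35 blocked=[]
Op 3: conn=29 S1=35 S2=46 S3=42 S4=29 blocked=[]
Op 4: conn=29 S1=35 S2=53 S3=42 S4=29 blocked=[]
Op 5: conn=43 S1=35 S2=53 S3=42 S4=29 blocked=[]
Op 6: conn=28 S1=35 S2=53 S3=27 S4=29 blocked=[]
Op 7: conn=28 S1=57 S2=53 S3=27 S4=29 blocked=[]
Op 8: conn=13 S1=57 S2=53 S3=12 S4=29 blocked=[]
Op 9: conn=30 S1=57 S2=53 S3=12 S4=29 blocked=[]
Op 10: conn=57 S1=57 S2=53 S3=12 S4=29 blocked=[]
Op 11: conn=39 S1=57 S2=53 S3=-6 S4=29 blocked=[3]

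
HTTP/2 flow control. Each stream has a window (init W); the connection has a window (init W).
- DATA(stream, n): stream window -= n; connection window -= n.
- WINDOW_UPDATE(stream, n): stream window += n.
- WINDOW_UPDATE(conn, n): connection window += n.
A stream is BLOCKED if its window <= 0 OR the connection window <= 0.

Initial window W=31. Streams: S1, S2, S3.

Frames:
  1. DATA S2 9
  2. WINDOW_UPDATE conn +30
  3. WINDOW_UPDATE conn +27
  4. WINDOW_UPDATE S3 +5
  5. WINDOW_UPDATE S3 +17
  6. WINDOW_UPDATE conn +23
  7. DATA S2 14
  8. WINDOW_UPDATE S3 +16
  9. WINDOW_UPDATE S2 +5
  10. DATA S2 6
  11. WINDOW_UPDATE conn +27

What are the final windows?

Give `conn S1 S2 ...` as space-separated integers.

Answer: 109 31 7 69

Derivation:
Op 1: conn=22 S1=31 S2=22 S3=31 blocked=[]
Op 2: conn=52 S1=31 S2=22 S3=31 blocked=[]
Op 3: conn=79 S1=31 S2=22 S3=31 blocked=[]
Op 4: conn=79 S1=31 S2=22 S3=36 blocked=[]
Op 5: conn=79 S1=31 S2=22 S3=53 blocked=[]
Op 6: conn=102 S1=31 S2=22 S3=53 blocked=[]
Op 7: conn=88 S1=31 S2=8 S3=53 blocked=[]
Op 8: conn=88 S1=31 S2=8 S3=69 blocked=[]
Op 9: conn=88 S1=31 S2=13 S3=69 blocked=[]
Op 10: conn=82 S1=31 S2=7 S3=69 blocked=[]
Op 11: conn=109 S1=31 S2=7 S3=69 blocked=[]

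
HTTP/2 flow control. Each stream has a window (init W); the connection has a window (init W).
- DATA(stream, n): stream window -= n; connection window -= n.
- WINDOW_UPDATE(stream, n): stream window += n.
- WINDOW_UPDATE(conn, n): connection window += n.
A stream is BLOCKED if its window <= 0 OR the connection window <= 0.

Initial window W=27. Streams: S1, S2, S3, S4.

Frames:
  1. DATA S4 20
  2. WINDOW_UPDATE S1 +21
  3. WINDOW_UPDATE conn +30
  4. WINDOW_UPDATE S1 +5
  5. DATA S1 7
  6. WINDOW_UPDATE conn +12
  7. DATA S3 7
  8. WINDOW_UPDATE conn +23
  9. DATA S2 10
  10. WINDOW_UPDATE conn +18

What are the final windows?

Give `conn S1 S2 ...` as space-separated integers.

Answer: 66 46 17 20 7

Derivation:
Op 1: conn=7 S1=27 S2=27 S3=27 S4=7 blocked=[]
Op 2: conn=7 S1=48 S2=27 S3=27 S4=7 blocked=[]
Op 3: conn=37 S1=48 S2=27 S3=27 S4=7 blocked=[]
Op 4: conn=37 S1=53 S2=27 S3=27 S4=7 blocked=[]
Op 5: conn=30 S1=46 S2=27 S3=27 S4=7 blocked=[]
Op 6: conn=42 S1=46 S2=27 S3=27 S4=7 blocked=[]
Op 7: conn=35 S1=46 S2=27 S3=20 S4=7 blocked=[]
Op 8: conn=58 S1=46 S2=27 S3=20 S4=7 blocked=[]
Op 9: conn=48 S1=46 S2=17 S3=20 S4=7 blocked=[]
Op 10: conn=66 S1=46 S2=17 S3=20 S4=7 blocked=[]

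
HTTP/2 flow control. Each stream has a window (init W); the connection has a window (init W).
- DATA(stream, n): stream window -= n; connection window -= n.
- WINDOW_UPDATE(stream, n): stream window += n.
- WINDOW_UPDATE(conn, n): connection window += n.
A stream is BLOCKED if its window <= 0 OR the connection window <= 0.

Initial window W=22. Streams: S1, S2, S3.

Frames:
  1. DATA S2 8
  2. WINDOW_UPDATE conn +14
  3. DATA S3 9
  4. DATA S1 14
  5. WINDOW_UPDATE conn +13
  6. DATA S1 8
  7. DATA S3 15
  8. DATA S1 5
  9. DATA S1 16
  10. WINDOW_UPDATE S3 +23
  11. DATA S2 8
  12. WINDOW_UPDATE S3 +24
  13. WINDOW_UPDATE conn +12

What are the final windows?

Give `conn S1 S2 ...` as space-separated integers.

Answer: -22 -21 6 45

Derivation:
Op 1: conn=14 S1=22 S2=14 S3=22 blocked=[]
Op 2: conn=28 S1=22 S2=14 S3=22 blocked=[]
Op 3: conn=19 S1=22 S2=14 S3=13 blocked=[]
Op 4: conn=5 S1=8 S2=14 S3=13 blocked=[]
Op 5: conn=18 S1=8 S2=14 S3=13 blocked=[]
Op 6: conn=10 S1=0 S2=14 S3=13 blocked=[1]
Op 7: conn=-5 S1=0 S2=14 S3=-2 blocked=[1, 2, 3]
Op 8: conn=-10 S1=-5 S2=14 S3=-2 blocked=[1, 2, 3]
Op 9: conn=-26 S1=-21 S2=14 S3=-2 blocked=[1, 2, 3]
Op 10: conn=-26 S1=-21 S2=14 S3=21 blocked=[1, 2, 3]
Op 11: conn=-34 S1=-21 S2=6 S3=21 blocked=[1, 2, 3]
Op 12: conn=-34 S1=-21 S2=6 S3=45 blocked=[1, 2, 3]
Op 13: conn=-22 S1=-21 S2=6 S3=45 blocked=[1, 2, 3]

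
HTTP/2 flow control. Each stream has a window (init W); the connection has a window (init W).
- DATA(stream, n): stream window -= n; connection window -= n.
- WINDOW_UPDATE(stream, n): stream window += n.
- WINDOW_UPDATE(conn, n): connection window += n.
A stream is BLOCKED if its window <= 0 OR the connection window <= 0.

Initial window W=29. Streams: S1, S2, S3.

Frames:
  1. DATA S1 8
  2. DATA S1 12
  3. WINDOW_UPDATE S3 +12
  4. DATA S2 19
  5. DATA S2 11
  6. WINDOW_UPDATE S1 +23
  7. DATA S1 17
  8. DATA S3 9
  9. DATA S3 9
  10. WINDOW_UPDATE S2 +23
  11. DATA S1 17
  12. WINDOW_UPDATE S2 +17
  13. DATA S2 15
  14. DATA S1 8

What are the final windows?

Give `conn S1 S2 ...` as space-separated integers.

Answer: -96 -10 24 23

Derivation:
Op 1: conn=21 S1=21 S2=29 S3=29 blocked=[]
Op 2: conn=9 S1=9 S2=29 S3=29 blocked=[]
Op 3: conn=9 S1=9 S2=29 S3=41 blocked=[]
Op 4: conn=-10 S1=9 S2=10 S3=41 blocked=[1, 2, 3]
Op 5: conn=-21 S1=9 S2=-1 S3=41 blocked=[1, 2, 3]
Op 6: conn=-21 S1=32 S2=-1 S3=41 blocked=[1, 2, 3]
Op 7: conn=-38 S1=15 S2=-1 S3=41 blocked=[1, 2, 3]
Op 8: conn=-47 S1=15 S2=-1 S3=32 blocked=[1, 2, 3]
Op 9: conn=-56 S1=15 S2=-1 S3=23 blocked=[1, 2, 3]
Op 10: conn=-56 S1=15 S2=22 S3=23 blocked=[1, 2, 3]
Op 11: conn=-73 S1=-2 S2=22 S3=23 blocked=[1, 2, 3]
Op 12: conn=-73 S1=-2 S2=39 S3=23 blocked=[1, 2, 3]
Op 13: conn=-88 S1=-2 S2=24 S3=23 blocked=[1, 2, 3]
Op 14: conn=-96 S1=-10 S2=24 S3=23 blocked=[1, 2, 3]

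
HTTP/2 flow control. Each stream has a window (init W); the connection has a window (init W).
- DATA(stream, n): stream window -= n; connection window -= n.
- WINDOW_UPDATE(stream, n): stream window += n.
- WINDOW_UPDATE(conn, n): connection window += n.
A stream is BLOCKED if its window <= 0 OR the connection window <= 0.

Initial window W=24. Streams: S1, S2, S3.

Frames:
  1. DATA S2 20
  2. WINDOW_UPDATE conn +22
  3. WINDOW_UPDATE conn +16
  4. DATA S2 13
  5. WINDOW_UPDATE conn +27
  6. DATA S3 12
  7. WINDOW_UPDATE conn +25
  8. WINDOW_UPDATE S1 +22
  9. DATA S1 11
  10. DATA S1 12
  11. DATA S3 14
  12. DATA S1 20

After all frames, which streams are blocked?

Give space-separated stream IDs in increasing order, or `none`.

Answer: S2 S3

Derivation:
Op 1: conn=4 S1=24 S2=4 S3=24 blocked=[]
Op 2: conn=26 S1=24 S2=4 S3=24 blocked=[]
Op 3: conn=42 S1=24 S2=4 S3=24 blocked=[]
Op 4: conn=29 S1=24 S2=-9 S3=24 blocked=[2]
Op 5: conn=56 S1=24 S2=-9 S3=24 blocked=[2]
Op 6: conn=44 S1=24 S2=-9 S3=12 blocked=[2]
Op 7: conn=69 S1=24 S2=-9 S3=12 blocked=[2]
Op 8: conn=69 S1=46 S2=-9 S3=12 blocked=[2]
Op 9: conn=58 S1=35 S2=-9 S3=12 blocked=[2]
Op 10: conn=46 S1=23 S2=-9 S3=12 blocked=[2]
Op 11: conn=32 S1=23 S2=-9 S3=-2 blocked=[2, 3]
Op 12: conn=12 S1=3 S2=-9 S3=-2 blocked=[2, 3]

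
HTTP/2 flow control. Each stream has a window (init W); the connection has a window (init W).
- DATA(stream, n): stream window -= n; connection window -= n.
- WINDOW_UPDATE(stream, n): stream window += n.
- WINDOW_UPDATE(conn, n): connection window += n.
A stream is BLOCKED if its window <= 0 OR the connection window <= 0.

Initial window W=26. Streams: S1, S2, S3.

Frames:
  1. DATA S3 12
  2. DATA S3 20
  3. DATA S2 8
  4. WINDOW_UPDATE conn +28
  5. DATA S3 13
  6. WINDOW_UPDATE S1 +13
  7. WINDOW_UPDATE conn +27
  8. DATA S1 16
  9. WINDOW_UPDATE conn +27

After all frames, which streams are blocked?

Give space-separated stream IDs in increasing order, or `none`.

Op 1: conn=14 S1=26 S2=26 S3=14 blocked=[]
Op 2: conn=-6 S1=26 S2=26 S3=-6 blocked=[1, 2, 3]
Op 3: conn=-14 S1=26 S2=18 S3=-6 blocked=[1, 2, 3]
Op 4: conn=14 S1=26 S2=18 S3=-6 blocked=[3]
Op 5: conn=1 S1=26 S2=18 S3=-19 blocked=[3]
Op 6: conn=1 S1=39 S2=18 S3=-19 blocked=[3]
Op 7: conn=28 S1=39 S2=18 S3=-19 blocked=[3]
Op 8: conn=12 S1=23 S2=18 S3=-19 blocked=[3]
Op 9: conn=39 S1=23 S2=18 S3=-19 blocked=[3]

Answer: S3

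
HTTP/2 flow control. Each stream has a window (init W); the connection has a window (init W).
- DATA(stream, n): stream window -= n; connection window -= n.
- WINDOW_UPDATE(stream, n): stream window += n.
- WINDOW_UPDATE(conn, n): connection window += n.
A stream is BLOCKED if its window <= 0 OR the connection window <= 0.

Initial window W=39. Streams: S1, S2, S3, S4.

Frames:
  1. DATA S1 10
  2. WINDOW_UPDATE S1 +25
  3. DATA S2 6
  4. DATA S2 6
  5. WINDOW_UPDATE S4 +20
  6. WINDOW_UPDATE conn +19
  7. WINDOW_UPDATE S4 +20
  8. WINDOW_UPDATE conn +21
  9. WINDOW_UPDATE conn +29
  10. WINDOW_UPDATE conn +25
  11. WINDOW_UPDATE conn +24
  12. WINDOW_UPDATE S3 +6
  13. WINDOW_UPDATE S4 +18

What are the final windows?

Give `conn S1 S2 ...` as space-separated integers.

Op 1: conn=29 S1=29 S2=39 S3=39 S4=39 blocked=[]
Op 2: conn=29 S1=54 S2=39 S3=39 S4=39 blocked=[]
Op 3: conn=23 S1=54 S2=33 S3=39 S4=39 blocked=[]
Op 4: conn=17 S1=54 S2=27 S3=39 S4=39 blocked=[]
Op 5: conn=17 S1=54 S2=27 S3=39 S4=59 blocked=[]
Op 6: conn=36 S1=54 S2=27 S3=39 S4=59 blocked=[]
Op 7: conn=36 S1=54 S2=27 S3=39 S4=79 blocked=[]
Op 8: conn=57 S1=54 S2=27 S3=39 S4=79 blocked=[]
Op 9: conn=86 S1=54 S2=27 S3=39 S4=79 blocked=[]
Op 10: conn=111 S1=54 S2=27 S3=39 S4=79 blocked=[]
Op 11: conn=135 S1=54 S2=27 S3=39 S4=79 blocked=[]
Op 12: conn=135 S1=54 S2=27 S3=45 S4=79 blocked=[]
Op 13: conn=135 S1=54 S2=27 S3=45 S4=97 blocked=[]

Answer: 135 54 27 45 97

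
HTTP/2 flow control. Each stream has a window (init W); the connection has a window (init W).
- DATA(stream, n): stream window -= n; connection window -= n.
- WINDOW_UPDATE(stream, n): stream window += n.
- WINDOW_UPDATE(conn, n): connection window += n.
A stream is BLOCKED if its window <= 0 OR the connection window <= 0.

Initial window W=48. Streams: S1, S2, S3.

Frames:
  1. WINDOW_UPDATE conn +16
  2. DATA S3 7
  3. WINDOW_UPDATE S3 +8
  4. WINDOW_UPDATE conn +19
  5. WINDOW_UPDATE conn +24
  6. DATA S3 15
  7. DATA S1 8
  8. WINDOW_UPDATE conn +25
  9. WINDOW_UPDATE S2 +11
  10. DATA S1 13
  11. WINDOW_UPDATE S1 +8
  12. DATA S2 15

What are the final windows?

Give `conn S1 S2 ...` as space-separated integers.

Answer: 74 35 44 34

Derivation:
Op 1: conn=64 S1=48 S2=48 S3=48 blocked=[]
Op 2: conn=57 S1=48 S2=48 S3=41 blocked=[]
Op 3: conn=57 S1=48 S2=48 S3=49 blocked=[]
Op 4: conn=76 S1=48 S2=48 S3=49 blocked=[]
Op 5: conn=100 S1=48 S2=48 S3=49 blocked=[]
Op 6: conn=85 S1=48 S2=48 S3=34 blocked=[]
Op 7: conn=77 S1=40 S2=48 S3=34 blocked=[]
Op 8: conn=102 S1=40 S2=48 S3=34 blocked=[]
Op 9: conn=102 S1=40 S2=59 S3=34 blocked=[]
Op 10: conn=89 S1=27 S2=59 S3=34 blocked=[]
Op 11: conn=89 S1=35 S2=59 S3=34 blocked=[]
Op 12: conn=74 S1=35 S2=44 S3=34 blocked=[]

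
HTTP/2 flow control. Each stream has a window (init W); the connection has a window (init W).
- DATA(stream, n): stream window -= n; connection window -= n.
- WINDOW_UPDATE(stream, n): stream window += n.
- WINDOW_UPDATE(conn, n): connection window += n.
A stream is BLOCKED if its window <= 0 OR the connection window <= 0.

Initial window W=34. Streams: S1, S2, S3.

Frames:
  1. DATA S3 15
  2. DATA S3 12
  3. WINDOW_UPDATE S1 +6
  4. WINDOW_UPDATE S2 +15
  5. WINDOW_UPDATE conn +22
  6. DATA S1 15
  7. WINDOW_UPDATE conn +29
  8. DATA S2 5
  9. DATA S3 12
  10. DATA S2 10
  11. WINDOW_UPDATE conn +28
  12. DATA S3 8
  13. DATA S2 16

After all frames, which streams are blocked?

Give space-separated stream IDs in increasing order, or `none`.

Answer: S3

Derivation:
Op 1: conn=19 S1=34 S2=34 S3=19 blocked=[]
Op 2: conn=7 S1=34 S2=34 S3=7 blocked=[]
Op 3: conn=7 S1=40 S2=34 S3=7 blocked=[]
Op 4: conn=7 S1=40 S2=49 S3=7 blocked=[]
Op 5: conn=29 S1=40 S2=49 S3=7 blocked=[]
Op 6: conn=14 S1=25 S2=49 S3=7 blocked=[]
Op 7: conn=43 S1=25 S2=49 S3=7 blocked=[]
Op 8: conn=38 S1=25 S2=44 S3=7 blocked=[]
Op 9: conn=26 S1=25 S2=44 S3=-5 blocked=[3]
Op 10: conn=16 S1=25 S2=34 S3=-5 blocked=[3]
Op 11: conn=44 S1=25 S2=34 S3=-5 blocked=[3]
Op 12: conn=36 S1=25 S2=34 S3=-13 blocked=[3]
Op 13: conn=20 S1=25 S2=18 S3=-13 blocked=[3]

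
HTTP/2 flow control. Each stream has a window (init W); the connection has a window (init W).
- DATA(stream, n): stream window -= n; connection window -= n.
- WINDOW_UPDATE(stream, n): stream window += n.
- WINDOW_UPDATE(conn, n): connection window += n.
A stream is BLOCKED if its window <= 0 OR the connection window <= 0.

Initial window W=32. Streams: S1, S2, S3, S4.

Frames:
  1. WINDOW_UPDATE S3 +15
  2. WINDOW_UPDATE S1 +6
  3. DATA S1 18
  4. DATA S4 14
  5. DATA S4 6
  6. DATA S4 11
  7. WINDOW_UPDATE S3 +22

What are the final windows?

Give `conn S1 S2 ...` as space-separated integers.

Answer: -17 20 32 69 1

Derivation:
Op 1: conn=32 S1=32 S2=32 S3=47 S4=32 blocked=[]
Op 2: conn=32 S1=38 S2=32 S3=47 S4=32 blocked=[]
Op 3: conn=14 S1=20 S2=32 S3=47 S4=32 blocked=[]
Op 4: conn=0 S1=20 S2=32 S3=47 S4=18 blocked=[1, 2, 3, 4]
Op 5: conn=-6 S1=20 S2=32 S3=47 S4=12 blocked=[1, 2, 3, 4]
Op 6: conn=-17 S1=20 S2=32 S3=47 S4=1 blocked=[1, 2, 3, 4]
Op 7: conn=-17 S1=20 S2=32 S3=69 S4=1 blocked=[1, 2, 3, 4]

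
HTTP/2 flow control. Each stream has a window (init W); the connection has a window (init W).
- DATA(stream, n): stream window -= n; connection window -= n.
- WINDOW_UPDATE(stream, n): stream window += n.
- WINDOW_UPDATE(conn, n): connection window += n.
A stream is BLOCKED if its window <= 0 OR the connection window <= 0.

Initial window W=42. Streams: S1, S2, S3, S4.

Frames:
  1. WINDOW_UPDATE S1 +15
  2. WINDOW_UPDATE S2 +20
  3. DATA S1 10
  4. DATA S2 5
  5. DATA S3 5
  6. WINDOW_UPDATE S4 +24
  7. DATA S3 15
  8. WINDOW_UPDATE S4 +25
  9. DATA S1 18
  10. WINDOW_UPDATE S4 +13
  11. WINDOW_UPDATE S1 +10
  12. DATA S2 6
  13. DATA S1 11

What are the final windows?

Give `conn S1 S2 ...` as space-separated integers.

Op 1: conn=42 S1=57 S2=42 S3=42 S4=42 blocked=[]
Op 2: conn=42 S1=57 S2=62 S3=42 S4=42 blocked=[]
Op 3: conn=32 S1=47 S2=62 S3=42 S4=42 blocked=[]
Op 4: conn=27 S1=47 S2=57 S3=42 S4=42 blocked=[]
Op 5: conn=22 S1=47 S2=57 S3=37 S4=42 blocked=[]
Op 6: conn=22 S1=47 S2=57 S3=37 S4=66 blocked=[]
Op 7: conn=7 S1=47 S2=57 S3=22 S4=66 blocked=[]
Op 8: conn=7 S1=47 S2=57 S3=22 S4=91 blocked=[]
Op 9: conn=-11 S1=29 S2=57 S3=22 S4=91 blocked=[1, 2, 3, 4]
Op 10: conn=-11 S1=29 S2=57 S3=22 S4=104 blocked=[1, 2, 3, 4]
Op 11: conn=-11 S1=39 S2=57 S3=22 S4=104 blocked=[1, 2, 3, 4]
Op 12: conn=-17 S1=39 S2=51 S3=22 S4=104 blocked=[1, 2, 3, 4]
Op 13: conn=-28 S1=28 S2=51 S3=22 S4=104 blocked=[1, 2, 3, 4]

Answer: -28 28 51 22 104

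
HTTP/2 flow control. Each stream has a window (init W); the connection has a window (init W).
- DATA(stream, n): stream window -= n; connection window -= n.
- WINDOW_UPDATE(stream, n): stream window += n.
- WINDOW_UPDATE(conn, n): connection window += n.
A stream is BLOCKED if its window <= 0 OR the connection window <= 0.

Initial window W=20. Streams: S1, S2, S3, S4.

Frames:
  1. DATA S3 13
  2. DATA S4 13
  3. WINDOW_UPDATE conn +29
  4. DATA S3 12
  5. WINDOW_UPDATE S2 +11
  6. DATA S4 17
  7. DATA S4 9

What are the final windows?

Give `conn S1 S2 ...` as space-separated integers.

Op 1: conn=7 S1=20 S2=20 S3=7 S4=20 blocked=[]
Op 2: conn=-6 S1=20 S2=20 S3=7 S4=7 blocked=[1, 2, 3, 4]
Op 3: conn=23 S1=20 S2=20 S3=7 S4=7 blocked=[]
Op 4: conn=11 S1=20 S2=20 S3=-5 S4=7 blocked=[3]
Op 5: conn=11 S1=20 S2=31 S3=-5 S4=7 blocked=[3]
Op 6: conn=-6 S1=20 S2=31 S3=-5 S4=-10 blocked=[1, 2, 3, 4]
Op 7: conn=-15 S1=20 S2=31 S3=-5 S4=-19 blocked=[1, 2, 3, 4]

Answer: -15 20 31 -5 -19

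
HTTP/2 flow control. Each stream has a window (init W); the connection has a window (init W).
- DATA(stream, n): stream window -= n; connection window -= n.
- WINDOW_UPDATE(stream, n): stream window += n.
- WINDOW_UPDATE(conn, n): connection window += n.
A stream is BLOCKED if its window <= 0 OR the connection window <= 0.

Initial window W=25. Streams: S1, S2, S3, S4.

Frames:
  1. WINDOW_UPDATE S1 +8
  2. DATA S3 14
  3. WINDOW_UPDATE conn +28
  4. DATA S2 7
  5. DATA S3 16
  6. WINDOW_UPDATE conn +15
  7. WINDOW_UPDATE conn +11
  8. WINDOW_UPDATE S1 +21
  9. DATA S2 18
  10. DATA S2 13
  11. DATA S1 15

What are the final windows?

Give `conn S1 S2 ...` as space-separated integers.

Answer: -4 39 -13 -5 25

Derivation:
Op 1: conn=25 S1=33 S2=25 S3=25 S4=25 blocked=[]
Op 2: conn=11 S1=33 S2=25 S3=11 S4=25 blocked=[]
Op 3: conn=39 S1=33 S2=25 S3=11 S4=25 blocked=[]
Op 4: conn=32 S1=33 S2=18 S3=11 S4=25 blocked=[]
Op 5: conn=16 S1=33 S2=18 S3=-5 S4=25 blocked=[3]
Op 6: conn=31 S1=33 S2=18 S3=-5 S4=25 blocked=[3]
Op 7: conn=42 S1=33 S2=18 S3=-5 S4=25 blocked=[3]
Op 8: conn=42 S1=54 S2=18 S3=-5 S4=25 blocked=[3]
Op 9: conn=24 S1=54 S2=0 S3=-5 S4=25 blocked=[2, 3]
Op 10: conn=11 S1=54 S2=-13 S3=-5 S4=25 blocked=[2, 3]
Op 11: conn=-4 S1=39 S2=-13 S3=-5 S4=25 blocked=[1, 2, 3, 4]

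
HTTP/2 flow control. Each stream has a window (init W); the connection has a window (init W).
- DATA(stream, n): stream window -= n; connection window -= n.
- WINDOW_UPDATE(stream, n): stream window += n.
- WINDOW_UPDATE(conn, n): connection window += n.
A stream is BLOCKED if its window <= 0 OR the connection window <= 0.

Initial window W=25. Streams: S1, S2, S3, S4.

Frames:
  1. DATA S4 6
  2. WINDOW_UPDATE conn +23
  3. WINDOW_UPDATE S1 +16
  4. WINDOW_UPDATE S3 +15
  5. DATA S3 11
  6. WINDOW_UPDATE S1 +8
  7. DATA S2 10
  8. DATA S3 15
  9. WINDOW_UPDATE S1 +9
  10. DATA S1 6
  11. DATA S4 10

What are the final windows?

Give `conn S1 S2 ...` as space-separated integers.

Answer: -10 52 15 14 9

Derivation:
Op 1: conn=19 S1=25 S2=25 S3=25 S4=19 blocked=[]
Op 2: conn=42 S1=25 S2=25 S3=25 S4=19 blocked=[]
Op 3: conn=42 S1=41 S2=25 S3=25 S4=19 blocked=[]
Op 4: conn=42 S1=41 S2=25 S3=40 S4=19 blocked=[]
Op 5: conn=31 S1=41 S2=25 S3=29 S4=19 blocked=[]
Op 6: conn=31 S1=49 S2=25 S3=29 S4=19 blocked=[]
Op 7: conn=21 S1=49 S2=15 S3=29 S4=19 blocked=[]
Op 8: conn=6 S1=49 S2=15 S3=14 S4=19 blocked=[]
Op 9: conn=6 S1=58 S2=15 S3=14 S4=19 blocked=[]
Op 10: conn=0 S1=52 S2=15 S3=14 S4=19 blocked=[1, 2, 3, 4]
Op 11: conn=-10 S1=52 S2=15 S3=14 S4=9 blocked=[1, 2, 3, 4]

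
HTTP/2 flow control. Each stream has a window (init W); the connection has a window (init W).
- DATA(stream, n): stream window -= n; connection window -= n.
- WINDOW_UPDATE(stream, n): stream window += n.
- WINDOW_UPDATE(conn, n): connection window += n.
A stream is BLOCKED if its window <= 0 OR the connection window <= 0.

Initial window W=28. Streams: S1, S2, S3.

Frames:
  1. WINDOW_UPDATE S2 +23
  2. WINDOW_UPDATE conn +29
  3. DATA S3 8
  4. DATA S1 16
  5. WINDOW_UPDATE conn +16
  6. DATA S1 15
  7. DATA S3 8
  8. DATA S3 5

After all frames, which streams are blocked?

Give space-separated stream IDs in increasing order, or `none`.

Answer: S1

Derivation:
Op 1: conn=28 S1=28 S2=51 S3=28 blocked=[]
Op 2: conn=57 S1=28 S2=51 S3=28 blocked=[]
Op 3: conn=49 S1=28 S2=51 S3=20 blocked=[]
Op 4: conn=33 S1=12 S2=51 S3=20 blocked=[]
Op 5: conn=49 S1=12 S2=51 S3=20 blocked=[]
Op 6: conn=34 S1=-3 S2=51 S3=20 blocked=[1]
Op 7: conn=26 S1=-3 S2=51 S3=12 blocked=[1]
Op 8: conn=21 S1=-3 S2=51 S3=7 blocked=[1]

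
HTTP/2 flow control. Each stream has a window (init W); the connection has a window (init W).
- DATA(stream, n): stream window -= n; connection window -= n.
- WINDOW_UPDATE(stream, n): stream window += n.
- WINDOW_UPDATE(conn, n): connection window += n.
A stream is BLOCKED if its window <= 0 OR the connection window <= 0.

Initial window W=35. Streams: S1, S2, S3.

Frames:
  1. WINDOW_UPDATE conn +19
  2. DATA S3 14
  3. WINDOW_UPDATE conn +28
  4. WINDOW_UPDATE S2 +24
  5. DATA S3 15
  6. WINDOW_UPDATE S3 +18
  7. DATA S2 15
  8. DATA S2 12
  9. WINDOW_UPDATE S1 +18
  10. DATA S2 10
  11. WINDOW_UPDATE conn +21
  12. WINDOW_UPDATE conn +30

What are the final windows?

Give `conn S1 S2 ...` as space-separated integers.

Op 1: conn=54 S1=35 S2=35 S3=35 blocked=[]
Op 2: conn=40 S1=35 S2=35 S3=21 blocked=[]
Op 3: conn=68 S1=35 S2=35 S3=21 blocked=[]
Op 4: conn=68 S1=35 S2=59 S3=21 blocked=[]
Op 5: conn=53 S1=35 S2=59 S3=6 blocked=[]
Op 6: conn=53 S1=35 S2=59 S3=24 blocked=[]
Op 7: conn=38 S1=35 S2=44 S3=24 blocked=[]
Op 8: conn=26 S1=35 S2=32 S3=24 blocked=[]
Op 9: conn=26 S1=53 S2=32 S3=24 blocked=[]
Op 10: conn=16 S1=53 S2=22 S3=24 blocked=[]
Op 11: conn=37 S1=53 S2=22 S3=24 blocked=[]
Op 12: conn=67 S1=53 S2=22 S3=24 blocked=[]

Answer: 67 53 22 24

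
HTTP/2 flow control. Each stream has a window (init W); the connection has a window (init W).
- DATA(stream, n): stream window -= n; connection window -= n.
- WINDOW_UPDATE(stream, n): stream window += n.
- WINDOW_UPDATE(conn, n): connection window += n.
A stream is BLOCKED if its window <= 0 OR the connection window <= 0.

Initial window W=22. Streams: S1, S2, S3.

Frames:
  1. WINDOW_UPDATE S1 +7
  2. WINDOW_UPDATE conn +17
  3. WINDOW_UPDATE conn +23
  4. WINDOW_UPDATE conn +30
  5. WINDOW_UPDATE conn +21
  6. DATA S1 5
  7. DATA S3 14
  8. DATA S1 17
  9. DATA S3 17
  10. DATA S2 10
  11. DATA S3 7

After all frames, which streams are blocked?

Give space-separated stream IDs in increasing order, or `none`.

Answer: S3

Derivation:
Op 1: conn=22 S1=29 S2=22 S3=22 blocked=[]
Op 2: conn=39 S1=29 S2=22 S3=22 blocked=[]
Op 3: conn=62 S1=29 S2=22 S3=22 blocked=[]
Op 4: conn=92 S1=29 S2=22 S3=22 blocked=[]
Op 5: conn=113 S1=29 S2=22 S3=22 blocked=[]
Op 6: conn=108 S1=24 S2=22 S3=22 blocked=[]
Op 7: conn=94 S1=24 S2=22 S3=8 blocked=[]
Op 8: conn=77 S1=7 S2=22 S3=8 blocked=[]
Op 9: conn=60 S1=7 S2=22 S3=-9 blocked=[3]
Op 10: conn=50 S1=7 S2=12 S3=-9 blocked=[3]
Op 11: conn=43 S1=7 S2=12 S3=-16 blocked=[3]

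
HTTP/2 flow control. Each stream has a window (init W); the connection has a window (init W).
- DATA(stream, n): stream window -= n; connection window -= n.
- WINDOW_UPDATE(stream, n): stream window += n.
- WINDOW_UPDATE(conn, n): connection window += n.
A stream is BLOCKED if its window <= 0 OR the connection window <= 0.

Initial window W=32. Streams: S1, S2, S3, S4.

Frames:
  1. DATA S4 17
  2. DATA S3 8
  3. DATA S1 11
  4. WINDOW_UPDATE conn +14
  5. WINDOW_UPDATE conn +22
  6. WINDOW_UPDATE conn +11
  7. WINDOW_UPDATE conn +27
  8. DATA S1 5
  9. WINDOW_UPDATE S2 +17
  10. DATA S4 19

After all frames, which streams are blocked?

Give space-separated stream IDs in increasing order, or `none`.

Op 1: conn=15 S1=32 S2=32 S3=32 S4=15 blocked=[]
Op 2: conn=7 S1=32 S2=32 S3=24 S4=15 blocked=[]
Op 3: conn=-4 S1=21 S2=32 S3=24 S4=15 blocked=[1, 2, 3, 4]
Op 4: conn=10 S1=21 S2=32 S3=24 S4=15 blocked=[]
Op 5: conn=32 S1=21 S2=32 S3=24 S4=15 blocked=[]
Op 6: conn=43 S1=21 S2=32 S3=24 S4=15 blocked=[]
Op 7: conn=70 S1=21 S2=32 S3=24 S4=15 blocked=[]
Op 8: conn=65 S1=16 S2=32 S3=24 S4=15 blocked=[]
Op 9: conn=65 S1=16 S2=49 S3=24 S4=15 blocked=[]
Op 10: conn=46 S1=16 S2=49 S3=24 S4=-4 blocked=[4]

Answer: S4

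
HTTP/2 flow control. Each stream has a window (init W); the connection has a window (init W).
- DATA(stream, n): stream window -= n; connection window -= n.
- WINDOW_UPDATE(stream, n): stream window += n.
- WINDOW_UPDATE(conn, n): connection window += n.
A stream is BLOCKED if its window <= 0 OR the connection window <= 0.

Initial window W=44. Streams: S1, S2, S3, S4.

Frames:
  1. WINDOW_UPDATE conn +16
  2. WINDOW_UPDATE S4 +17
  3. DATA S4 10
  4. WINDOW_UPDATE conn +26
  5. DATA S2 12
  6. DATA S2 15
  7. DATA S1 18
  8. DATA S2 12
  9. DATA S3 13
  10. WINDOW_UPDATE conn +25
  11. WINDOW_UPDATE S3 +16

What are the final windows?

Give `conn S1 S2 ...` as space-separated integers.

Op 1: conn=60 S1=44 S2=44 S3=44 S4=44 blocked=[]
Op 2: conn=60 S1=44 S2=44 S3=44 S4=61 blocked=[]
Op 3: conn=50 S1=44 S2=44 S3=44 S4=51 blocked=[]
Op 4: conn=76 S1=44 S2=44 S3=44 S4=51 blocked=[]
Op 5: conn=64 S1=44 S2=32 S3=44 S4=51 blocked=[]
Op 6: conn=49 S1=44 S2=17 S3=44 S4=51 blocked=[]
Op 7: conn=31 S1=26 S2=17 S3=44 S4=51 blocked=[]
Op 8: conn=19 S1=26 S2=5 S3=44 S4=51 blocked=[]
Op 9: conn=6 S1=26 S2=5 S3=31 S4=51 blocked=[]
Op 10: conn=31 S1=26 S2=5 S3=31 S4=51 blocked=[]
Op 11: conn=31 S1=26 S2=5 S3=47 S4=51 blocked=[]

Answer: 31 26 5 47 51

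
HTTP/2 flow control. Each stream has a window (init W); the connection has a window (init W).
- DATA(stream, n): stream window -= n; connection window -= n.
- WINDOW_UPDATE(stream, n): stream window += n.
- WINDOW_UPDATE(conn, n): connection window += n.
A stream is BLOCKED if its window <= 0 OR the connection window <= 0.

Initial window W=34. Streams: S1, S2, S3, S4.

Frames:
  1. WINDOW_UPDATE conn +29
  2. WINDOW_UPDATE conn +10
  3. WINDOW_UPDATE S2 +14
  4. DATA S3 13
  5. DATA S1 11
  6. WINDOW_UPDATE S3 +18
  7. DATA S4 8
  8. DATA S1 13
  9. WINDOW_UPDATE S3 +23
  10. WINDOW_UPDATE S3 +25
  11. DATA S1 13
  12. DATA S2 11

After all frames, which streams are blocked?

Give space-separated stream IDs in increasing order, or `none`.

Op 1: conn=63 S1=34 S2=34 S3=34 S4=34 blocked=[]
Op 2: conn=73 S1=34 S2=34 S3=34 S4=34 blocked=[]
Op 3: conn=73 S1=34 S2=48 S3=34 S4=34 blocked=[]
Op 4: conn=60 S1=34 S2=48 S3=21 S4=34 blocked=[]
Op 5: conn=49 S1=23 S2=48 S3=21 S4=34 blocked=[]
Op 6: conn=49 S1=23 S2=48 S3=39 S4=34 blocked=[]
Op 7: conn=41 S1=23 S2=48 S3=39 S4=26 blocked=[]
Op 8: conn=28 S1=10 S2=48 S3=39 S4=26 blocked=[]
Op 9: conn=28 S1=10 S2=48 S3=62 S4=26 blocked=[]
Op 10: conn=28 S1=10 S2=48 S3=87 S4=26 blocked=[]
Op 11: conn=15 S1=-3 S2=48 S3=87 S4=26 blocked=[1]
Op 12: conn=4 S1=-3 S2=37 S3=87 S4=26 blocked=[1]

Answer: S1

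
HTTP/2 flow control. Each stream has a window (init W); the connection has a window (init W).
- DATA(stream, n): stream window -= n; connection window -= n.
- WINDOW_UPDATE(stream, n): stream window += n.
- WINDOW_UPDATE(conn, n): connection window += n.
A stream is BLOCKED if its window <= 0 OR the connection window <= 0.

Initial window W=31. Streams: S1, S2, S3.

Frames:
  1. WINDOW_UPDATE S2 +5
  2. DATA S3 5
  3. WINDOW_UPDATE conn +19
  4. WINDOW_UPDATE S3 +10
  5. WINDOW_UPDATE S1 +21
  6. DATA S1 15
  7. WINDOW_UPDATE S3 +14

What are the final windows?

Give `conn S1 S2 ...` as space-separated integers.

Answer: 30 37 36 50

Derivation:
Op 1: conn=31 S1=31 S2=36 S3=31 blocked=[]
Op 2: conn=26 S1=31 S2=36 S3=26 blocked=[]
Op 3: conn=45 S1=31 S2=36 S3=26 blocked=[]
Op 4: conn=45 S1=31 S2=36 S3=36 blocked=[]
Op 5: conn=45 S1=52 S2=36 S3=36 blocked=[]
Op 6: conn=30 S1=37 S2=36 S3=36 blocked=[]
Op 7: conn=30 S1=37 S2=36 S3=50 blocked=[]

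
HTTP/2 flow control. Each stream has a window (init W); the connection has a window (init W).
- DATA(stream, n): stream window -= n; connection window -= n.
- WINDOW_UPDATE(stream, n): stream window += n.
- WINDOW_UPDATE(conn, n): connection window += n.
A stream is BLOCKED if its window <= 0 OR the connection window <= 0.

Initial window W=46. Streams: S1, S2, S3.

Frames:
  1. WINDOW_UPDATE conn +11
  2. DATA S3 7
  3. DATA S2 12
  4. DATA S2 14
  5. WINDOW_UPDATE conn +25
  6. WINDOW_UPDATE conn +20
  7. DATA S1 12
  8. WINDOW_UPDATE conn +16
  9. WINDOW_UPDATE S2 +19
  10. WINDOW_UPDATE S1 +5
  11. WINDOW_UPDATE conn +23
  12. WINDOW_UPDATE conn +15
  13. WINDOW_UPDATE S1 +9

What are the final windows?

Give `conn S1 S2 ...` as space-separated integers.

Answer: 111 48 39 39

Derivation:
Op 1: conn=57 S1=46 S2=46 S3=46 blocked=[]
Op 2: conn=50 S1=46 S2=46 S3=39 blocked=[]
Op 3: conn=38 S1=46 S2=34 S3=39 blocked=[]
Op 4: conn=24 S1=46 S2=20 S3=39 blocked=[]
Op 5: conn=49 S1=46 S2=20 S3=39 blocked=[]
Op 6: conn=69 S1=46 S2=20 S3=39 blocked=[]
Op 7: conn=57 S1=34 S2=20 S3=39 blocked=[]
Op 8: conn=73 S1=34 S2=20 S3=39 blocked=[]
Op 9: conn=73 S1=34 S2=39 S3=39 blocked=[]
Op 10: conn=73 S1=39 S2=39 S3=39 blocked=[]
Op 11: conn=96 S1=39 S2=39 S3=39 blocked=[]
Op 12: conn=111 S1=39 S2=39 S3=39 blocked=[]
Op 13: conn=111 S1=48 S2=39 S3=39 blocked=[]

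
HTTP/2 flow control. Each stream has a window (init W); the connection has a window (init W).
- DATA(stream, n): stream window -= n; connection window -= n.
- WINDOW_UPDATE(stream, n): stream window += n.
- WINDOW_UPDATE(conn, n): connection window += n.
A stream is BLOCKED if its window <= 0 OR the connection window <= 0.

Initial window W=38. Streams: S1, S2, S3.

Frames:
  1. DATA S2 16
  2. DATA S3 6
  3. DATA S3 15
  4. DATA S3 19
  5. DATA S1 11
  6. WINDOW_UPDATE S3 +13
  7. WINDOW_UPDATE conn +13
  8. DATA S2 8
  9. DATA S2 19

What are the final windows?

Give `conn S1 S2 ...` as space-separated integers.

Answer: -43 27 -5 11

Derivation:
Op 1: conn=22 S1=38 S2=22 S3=38 blocked=[]
Op 2: conn=16 S1=38 S2=22 S3=32 blocked=[]
Op 3: conn=1 S1=38 S2=22 S3=17 blocked=[]
Op 4: conn=-18 S1=38 S2=22 S3=-2 blocked=[1, 2, 3]
Op 5: conn=-29 S1=27 S2=22 S3=-2 blocked=[1, 2, 3]
Op 6: conn=-29 S1=27 S2=22 S3=11 blocked=[1, 2, 3]
Op 7: conn=-16 S1=27 S2=22 S3=11 blocked=[1, 2, 3]
Op 8: conn=-24 S1=27 S2=14 S3=11 blocked=[1, 2, 3]
Op 9: conn=-43 S1=27 S2=-5 S3=11 blocked=[1, 2, 3]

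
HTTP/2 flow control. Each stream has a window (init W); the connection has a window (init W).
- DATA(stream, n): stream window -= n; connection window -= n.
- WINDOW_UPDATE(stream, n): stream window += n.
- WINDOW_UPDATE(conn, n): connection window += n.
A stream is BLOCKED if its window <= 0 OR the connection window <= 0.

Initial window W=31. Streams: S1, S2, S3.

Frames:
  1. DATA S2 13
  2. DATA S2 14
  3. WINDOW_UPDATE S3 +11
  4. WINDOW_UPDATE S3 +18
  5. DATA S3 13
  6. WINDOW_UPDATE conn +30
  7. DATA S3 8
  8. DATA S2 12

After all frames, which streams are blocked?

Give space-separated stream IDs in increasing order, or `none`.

Answer: S2

Derivation:
Op 1: conn=18 S1=31 S2=18 S3=31 blocked=[]
Op 2: conn=4 S1=31 S2=4 S3=31 blocked=[]
Op 3: conn=4 S1=31 S2=4 S3=42 blocked=[]
Op 4: conn=4 S1=31 S2=4 S3=60 blocked=[]
Op 5: conn=-9 S1=31 S2=4 S3=47 blocked=[1, 2, 3]
Op 6: conn=21 S1=31 S2=4 S3=47 blocked=[]
Op 7: conn=13 S1=31 S2=4 S3=39 blocked=[]
Op 8: conn=1 S1=31 S2=-8 S3=39 blocked=[2]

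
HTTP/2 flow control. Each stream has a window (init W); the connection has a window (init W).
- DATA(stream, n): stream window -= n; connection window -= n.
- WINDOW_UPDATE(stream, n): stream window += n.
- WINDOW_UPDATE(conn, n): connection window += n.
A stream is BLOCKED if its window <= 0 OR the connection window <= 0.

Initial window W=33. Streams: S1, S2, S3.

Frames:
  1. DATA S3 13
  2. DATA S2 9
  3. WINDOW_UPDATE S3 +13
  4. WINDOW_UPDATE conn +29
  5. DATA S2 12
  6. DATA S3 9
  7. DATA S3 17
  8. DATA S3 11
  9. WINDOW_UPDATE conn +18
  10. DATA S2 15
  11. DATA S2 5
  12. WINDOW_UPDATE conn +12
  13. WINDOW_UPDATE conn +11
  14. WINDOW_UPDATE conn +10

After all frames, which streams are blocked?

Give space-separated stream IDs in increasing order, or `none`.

Op 1: conn=20 S1=33 S2=33 S3=20 blocked=[]
Op 2: conn=11 S1=33 S2=24 S3=20 blocked=[]
Op 3: conn=11 S1=33 S2=24 S3=33 blocked=[]
Op 4: conn=40 S1=33 S2=24 S3=33 blocked=[]
Op 5: conn=28 S1=33 S2=12 S3=33 blocked=[]
Op 6: conn=19 S1=33 S2=12 S3=24 blocked=[]
Op 7: conn=2 S1=33 S2=12 S3=7 blocked=[]
Op 8: conn=-9 S1=33 S2=12 S3=-4 blocked=[1, 2, 3]
Op 9: conn=9 S1=33 S2=12 S3=-4 blocked=[3]
Op 10: conn=-6 S1=33 S2=-3 S3=-4 blocked=[1, 2, 3]
Op 11: conn=-11 S1=33 S2=-8 S3=-4 blocked=[1, 2, 3]
Op 12: conn=1 S1=33 S2=-8 S3=-4 blocked=[2, 3]
Op 13: conn=12 S1=33 S2=-8 S3=-4 blocked=[2, 3]
Op 14: conn=22 S1=33 S2=-8 S3=-4 blocked=[2, 3]

Answer: S2 S3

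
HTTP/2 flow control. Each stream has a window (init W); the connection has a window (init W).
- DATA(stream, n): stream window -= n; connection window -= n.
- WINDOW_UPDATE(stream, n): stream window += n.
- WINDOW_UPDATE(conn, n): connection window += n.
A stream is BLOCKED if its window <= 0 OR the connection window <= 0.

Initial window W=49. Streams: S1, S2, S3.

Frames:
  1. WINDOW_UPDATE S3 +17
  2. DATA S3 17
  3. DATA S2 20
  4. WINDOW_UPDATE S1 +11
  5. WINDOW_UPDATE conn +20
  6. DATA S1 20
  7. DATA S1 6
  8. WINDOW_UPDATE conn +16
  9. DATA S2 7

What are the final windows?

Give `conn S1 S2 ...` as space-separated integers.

Op 1: conn=49 S1=49 S2=49 S3=66 blocked=[]
Op 2: conn=32 S1=49 S2=49 S3=49 blocked=[]
Op 3: conn=12 S1=49 S2=29 S3=49 blocked=[]
Op 4: conn=12 S1=60 S2=29 S3=49 blocked=[]
Op 5: conn=32 S1=60 S2=29 S3=49 blocked=[]
Op 6: conn=12 S1=40 S2=29 S3=49 blocked=[]
Op 7: conn=6 S1=34 S2=29 S3=49 blocked=[]
Op 8: conn=22 S1=34 S2=29 S3=49 blocked=[]
Op 9: conn=15 S1=34 S2=22 S3=49 blocked=[]

Answer: 15 34 22 49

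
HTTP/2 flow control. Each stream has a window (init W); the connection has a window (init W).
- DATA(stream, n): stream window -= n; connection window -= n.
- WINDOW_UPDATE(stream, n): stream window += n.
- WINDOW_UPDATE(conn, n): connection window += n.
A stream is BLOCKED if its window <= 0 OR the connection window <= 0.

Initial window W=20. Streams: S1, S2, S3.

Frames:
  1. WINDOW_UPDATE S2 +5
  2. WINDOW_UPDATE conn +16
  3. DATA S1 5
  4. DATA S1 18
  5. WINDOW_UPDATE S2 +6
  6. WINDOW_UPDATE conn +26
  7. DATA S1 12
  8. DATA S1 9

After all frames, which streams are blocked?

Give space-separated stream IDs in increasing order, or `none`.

Answer: S1

Derivation:
Op 1: conn=20 S1=20 S2=25 S3=20 blocked=[]
Op 2: conn=36 S1=20 S2=25 S3=20 blocked=[]
Op 3: conn=31 S1=15 S2=25 S3=20 blocked=[]
Op 4: conn=13 S1=-3 S2=25 S3=20 blocked=[1]
Op 5: conn=13 S1=-3 S2=31 S3=20 blocked=[1]
Op 6: conn=39 S1=-3 S2=31 S3=20 blocked=[1]
Op 7: conn=27 S1=-15 S2=31 S3=20 blocked=[1]
Op 8: conn=18 S1=-24 S2=31 S3=20 blocked=[1]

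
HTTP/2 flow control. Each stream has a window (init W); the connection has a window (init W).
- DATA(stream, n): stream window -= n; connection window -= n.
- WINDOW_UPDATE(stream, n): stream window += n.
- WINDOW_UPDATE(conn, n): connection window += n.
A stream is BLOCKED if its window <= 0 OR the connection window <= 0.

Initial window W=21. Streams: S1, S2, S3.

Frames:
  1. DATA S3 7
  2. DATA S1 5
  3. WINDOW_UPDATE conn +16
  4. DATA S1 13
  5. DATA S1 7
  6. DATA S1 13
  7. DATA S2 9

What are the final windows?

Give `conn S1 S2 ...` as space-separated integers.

Answer: -17 -17 12 14

Derivation:
Op 1: conn=14 S1=21 S2=21 S3=14 blocked=[]
Op 2: conn=9 S1=16 S2=21 S3=14 blocked=[]
Op 3: conn=25 S1=16 S2=21 S3=14 blocked=[]
Op 4: conn=12 S1=3 S2=21 S3=14 blocked=[]
Op 5: conn=5 S1=-4 S2=21 S3=14 blocked=[1]
Op 6: conn=-8 S1=-17 S2=21 S3=14 blocked=[1, 2, 3]
Op 7: conn=-17 S1=-17 S2=12 S3=14 blocked=[1, 2, 3]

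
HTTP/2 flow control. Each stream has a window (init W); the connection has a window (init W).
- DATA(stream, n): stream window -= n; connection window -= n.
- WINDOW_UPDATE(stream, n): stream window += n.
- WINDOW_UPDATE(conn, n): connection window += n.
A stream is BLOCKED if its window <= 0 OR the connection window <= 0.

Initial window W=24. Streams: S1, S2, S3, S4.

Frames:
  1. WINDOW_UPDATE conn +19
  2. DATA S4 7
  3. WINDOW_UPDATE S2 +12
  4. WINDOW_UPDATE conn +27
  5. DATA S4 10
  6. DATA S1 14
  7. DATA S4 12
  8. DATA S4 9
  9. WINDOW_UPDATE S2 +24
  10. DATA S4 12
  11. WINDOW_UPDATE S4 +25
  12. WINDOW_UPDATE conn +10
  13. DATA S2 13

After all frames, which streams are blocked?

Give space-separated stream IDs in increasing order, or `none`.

Op 1: conn=43 S1=24 S2=24 S3=24 S4=24 blocked=[]
Op 2: conn=36 S1=24 S2=24 S3=24 S4=17 blocked=[]
Op 3: conn=36 S1=24 S2=36 S3=24 S4=17 blocked=[]
Op 4: conn=63 S1=24 S2=36 S3=24 S4=17 blocked=[]
Op 5: conn=53 S1=24 S2=36 S3=24 S4=7 blocked=[]
Op 6: conn=39 S1=10 S2=36 S3=24 S4=7 blocked=[]
Op 7: conn=27 S1=10 S2=36 S3=24 S4=-5 blocked=[4]
Op 8: conn=18 S1=10 S2=36 S3=24 S4=-14 blocked=[4]
Op 9: conn=18 S1=10 S2=60 S3=24 S4=-14 blocked=[4]
Op 10: conn=6 S1=10 S2=60 S3=24 S4=-26 blocked=[4]
Op 11: conn=6 S1=10 S2=60 S3=24 S4=-1 blocked=[4]
Op 12: conn=16 S1=10 S2=60 S3=24 S4=-1 blocked=[4]
Op 13: conn=3 S1=10 S2=47 S3=24 S4=-1 blocked=[4]

Answer: S4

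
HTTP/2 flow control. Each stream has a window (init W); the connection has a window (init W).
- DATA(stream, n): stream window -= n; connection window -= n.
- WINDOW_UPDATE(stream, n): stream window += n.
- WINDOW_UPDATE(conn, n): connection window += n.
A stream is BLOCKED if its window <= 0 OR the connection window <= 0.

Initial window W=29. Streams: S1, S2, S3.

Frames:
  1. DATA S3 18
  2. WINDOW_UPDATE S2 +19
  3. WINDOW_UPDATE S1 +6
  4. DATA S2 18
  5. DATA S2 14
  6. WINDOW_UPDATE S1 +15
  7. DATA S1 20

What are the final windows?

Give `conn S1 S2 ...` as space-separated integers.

Answer: -41 30 16 11

Derivation:
Op 1: conn=11 S1=29 S2=29 S3=11 blocked=[]
Op 2: conn=11 S1=29 S2=48 S3=11 blocked=[]
Op 3: conn=11 S1=35 S2=48 S3=11 blocked=[]
Op 4: conn=-7 S1=35 S2=30 S3=11 blocked=[1, 2, 3]
Op 5: conn=-21 S1=35 S2=16 S3=11 blocked=[1, 2, 3]
Op 6: conn=-21 S1=50 S2=16 S3=11 blocked=[1, 2, 3]
Op 7: conn=-41 S1=30 S2=16 S3=11 blocked=[1, 2, 3]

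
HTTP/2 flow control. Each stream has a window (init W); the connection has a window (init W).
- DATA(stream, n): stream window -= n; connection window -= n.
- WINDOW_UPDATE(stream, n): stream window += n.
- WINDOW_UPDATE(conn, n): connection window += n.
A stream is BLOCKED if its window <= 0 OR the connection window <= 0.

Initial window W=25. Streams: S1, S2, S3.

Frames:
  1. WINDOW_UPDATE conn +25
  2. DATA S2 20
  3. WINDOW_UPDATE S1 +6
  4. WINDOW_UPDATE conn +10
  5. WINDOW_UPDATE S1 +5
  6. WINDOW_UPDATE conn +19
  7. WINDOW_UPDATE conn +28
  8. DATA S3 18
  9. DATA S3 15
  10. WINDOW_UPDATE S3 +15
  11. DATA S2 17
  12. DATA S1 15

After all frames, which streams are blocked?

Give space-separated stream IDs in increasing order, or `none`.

Answer: S2

Derivation:
Op 1: conn=50 S1=25 S2=25 S3=25 blocked=[]
Op 2: conn=30 S1=25 S2=5 S3=25 blocked=[]
Op 3: conn=30 S1=31 S2=5 S3=25 blocked=[]
Op 4: conn=40 S1=31 S2=5 S3=25 blocked=[]
Op 5: conn=40 S1=36 S2=5 S3=25 blocked=[]
Op 6: conn=59 S1=36 S2=5 S3=25 blocked=[]
Op 7: conn=87 S1=36 S2=5 S3=25 blocked=[]
Op 8: conn=69 S1=36 S2=5 S3=7 blocked=[]
Op 9: conn=54 S1=36 S2=5 S3=-8 blocked=[3]
Op 10: conn=54 S1=36 S2=5 S3=7 blocked=[]
Op 11: conn=37 S1=36 S2=-12 S3=7 blocked=[2]
Op 12: conn=22 S1=21 S2=-12 S3=7 blocked=[2]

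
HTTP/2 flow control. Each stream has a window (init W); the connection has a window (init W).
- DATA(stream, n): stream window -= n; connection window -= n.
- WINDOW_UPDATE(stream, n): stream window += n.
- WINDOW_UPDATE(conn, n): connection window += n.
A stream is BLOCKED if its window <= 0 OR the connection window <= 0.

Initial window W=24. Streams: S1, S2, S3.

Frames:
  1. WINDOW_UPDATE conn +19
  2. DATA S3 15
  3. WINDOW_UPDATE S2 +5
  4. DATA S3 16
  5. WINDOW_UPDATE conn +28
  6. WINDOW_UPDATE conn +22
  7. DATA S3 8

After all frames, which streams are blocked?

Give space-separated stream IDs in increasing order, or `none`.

Answer: S3

Derivation:
Op 1: conn=43 S1=24 S2=24 S3=24 blocked=[]
Op 2: conn=28 S1=24 S2=24 S3=9 blocked=[]
Op 3: conn=28 S1=24 S2=29 S3=9 blocked=[]
Op 4: conn=12 S1=24 S2=29 S3=-7 blocked=[3]
Op 5: conn=40 S1=24 S2=29 S3=-7 blocked=[3]
Op 6: conn=62 S1=24 S2=29 S3=-7 blocked=[3]
Op 7: conn=54 S1=24 S2=29 S3=-15 blocked=[3]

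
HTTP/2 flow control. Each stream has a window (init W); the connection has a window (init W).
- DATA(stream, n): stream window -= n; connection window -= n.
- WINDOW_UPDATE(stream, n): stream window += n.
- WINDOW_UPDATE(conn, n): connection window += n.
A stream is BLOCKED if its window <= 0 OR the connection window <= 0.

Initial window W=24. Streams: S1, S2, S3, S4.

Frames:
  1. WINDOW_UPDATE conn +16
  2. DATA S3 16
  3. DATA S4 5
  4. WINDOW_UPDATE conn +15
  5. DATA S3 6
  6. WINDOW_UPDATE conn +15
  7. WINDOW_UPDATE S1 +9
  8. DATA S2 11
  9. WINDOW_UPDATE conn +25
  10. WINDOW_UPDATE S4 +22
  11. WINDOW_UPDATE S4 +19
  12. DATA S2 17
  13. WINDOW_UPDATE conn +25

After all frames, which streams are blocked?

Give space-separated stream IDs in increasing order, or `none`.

Answer: S2

Derivation:
Op 1: conn=40 S1=24 S2=24 S3=24 S4=24 blocked=[]
Op 2: conn=24 S1=24 S2=24 S3=8 S4=24 blocked=[]
Op 3: conn=19 S1=24 S2=24 S3=8 S4=19 blocked=[]
Op 4: conn=34 S1=24 S2=24 S3=8 S4=19 blocked=[]
Op 5: conn=28 S1=24 S2=24 S3=2 S4=19 blocked=[]
Op 6: conn=43 S1=24 S2=24 S3=2 S4=19 blocked=[]
Op 7: conn=43 S1=33 S2=24 S3=2 S4=19 blocked=[]
Op 8: conn=32 S1=33 S2=13 S3=2 S4=19 blocked=[]
Op 9: conn=57 S1=33 S2=13 S3=2 S4=19 blocked=[]
Op 10: conn=57 S1=33 S2=13 S3=2 S4=41 blocked=[]
Op 11: conn=57 S1=33 S2=13 S3=2 S4=60 blocked=[]
Op 12: conn=40 S1=33 S2=-4 S3=2 S4=60 blocked=[2]
Op 13: conn=65 S1=33 S2=-4 S3=2 S4=60 blocked=[2]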